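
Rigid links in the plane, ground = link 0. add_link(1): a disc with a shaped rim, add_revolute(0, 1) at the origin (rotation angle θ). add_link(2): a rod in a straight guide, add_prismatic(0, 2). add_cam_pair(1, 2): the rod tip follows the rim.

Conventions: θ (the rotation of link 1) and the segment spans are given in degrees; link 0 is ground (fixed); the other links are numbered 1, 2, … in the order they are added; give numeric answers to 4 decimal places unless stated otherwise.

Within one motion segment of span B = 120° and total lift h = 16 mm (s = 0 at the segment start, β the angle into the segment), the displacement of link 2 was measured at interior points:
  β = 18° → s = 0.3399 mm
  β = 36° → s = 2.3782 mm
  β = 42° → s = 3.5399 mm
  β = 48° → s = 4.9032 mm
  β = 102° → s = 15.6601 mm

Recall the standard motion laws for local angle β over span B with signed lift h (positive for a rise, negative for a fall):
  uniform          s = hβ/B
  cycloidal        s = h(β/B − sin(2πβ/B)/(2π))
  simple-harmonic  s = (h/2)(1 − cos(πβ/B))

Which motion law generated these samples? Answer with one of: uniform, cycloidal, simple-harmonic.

candidates at β/B = r: uniform s = h·r (linear in β); cycloidal s = h·(r − sin(2πr)/(2π)); simple-harmonic s = (h/2)(1 − cos(πr))
β=18°: printed 0.3399 | uniform 2.4000, cycloidal 0.3399, simple-harmonic 0.8719
β=36°: printed 2.3782 | uniform 4.8000, cycloidal 2.3782, simple-harmonic 3.2977
β=42°: printed 3.5399 | uniform 5.6000, cycloidal 3.5399, simple-harmonic 4.3681
β=48°: printed 4.9032 | uniform 6.4000, cycloidal 4.9032, simple-harmonic 5.5279
β=102°: printed 15.6601 | uniform 13.6000, cycloidal 15.6601, simple-harmonic 15.1281
only one law matches every sample → cycloidal

cycloidal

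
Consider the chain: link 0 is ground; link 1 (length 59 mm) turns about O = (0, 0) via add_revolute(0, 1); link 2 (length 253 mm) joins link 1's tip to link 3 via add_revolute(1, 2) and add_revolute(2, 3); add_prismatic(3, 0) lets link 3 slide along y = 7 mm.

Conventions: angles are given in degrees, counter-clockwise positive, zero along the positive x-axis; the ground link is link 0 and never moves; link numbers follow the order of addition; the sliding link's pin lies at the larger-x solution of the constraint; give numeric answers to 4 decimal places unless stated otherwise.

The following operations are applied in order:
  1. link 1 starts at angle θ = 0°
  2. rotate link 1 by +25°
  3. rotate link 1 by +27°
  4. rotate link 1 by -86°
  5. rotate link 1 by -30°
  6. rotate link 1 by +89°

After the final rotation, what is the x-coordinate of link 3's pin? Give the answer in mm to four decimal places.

geometry: r = 59 mm, L = 253 mm, e = 7 mm; θ starts at 0°
rotate link 1 by +25°: θ ← 0° +25° = 25°
rotate link 1 by +27°: θ ← 25° +27° = 52°
rotate link 1 by -86°: θ ← 52° -86° = -34°
rotate link 1 by -30°: θ ← -34° -30° = -64°
rotate link 1 by +89°: θ ← -64° +89° = 25°
crank pin P = (r cos θ, r sin θ) = (53.472159, 24.934477)
h = r sin θ − e = 24.934477 − 7 = 17.934477
x = r cos θ + √(L² − h²) = 53.472159 + 252.363536 = 305.835696

305.8357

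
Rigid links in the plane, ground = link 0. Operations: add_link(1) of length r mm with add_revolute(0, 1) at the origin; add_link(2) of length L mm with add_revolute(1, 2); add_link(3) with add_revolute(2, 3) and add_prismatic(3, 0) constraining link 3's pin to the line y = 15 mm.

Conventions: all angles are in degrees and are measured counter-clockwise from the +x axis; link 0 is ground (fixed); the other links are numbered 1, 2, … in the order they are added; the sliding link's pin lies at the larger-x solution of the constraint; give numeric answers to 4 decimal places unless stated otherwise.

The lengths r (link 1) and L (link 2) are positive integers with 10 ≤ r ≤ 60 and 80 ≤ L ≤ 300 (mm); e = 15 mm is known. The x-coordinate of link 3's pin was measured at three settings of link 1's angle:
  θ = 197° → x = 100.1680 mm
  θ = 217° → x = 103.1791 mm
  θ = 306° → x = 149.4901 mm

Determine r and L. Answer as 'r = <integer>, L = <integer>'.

constraint per measurement: (x − r cos θ)² + (r sin θ − e)² = L²
subtracting the θ₁ and θ₂ equations cancels the r² and L² terms:
r = (x₁² − x₂²) / (2[(x₁cos θ₁ + e sin θ₁) − (x₂cos θ₂ + e sin θ₂)]) = 35.0005 → r = 35
L² = (x₁ − r cos θ₁)² + (r sin θ₁ − e)² = 18495.9979 → L = 136.0000 → L = 136
check at θ₃=306°: x = 149.4901 (printed 149.4901) ✓

r = 35, L = 136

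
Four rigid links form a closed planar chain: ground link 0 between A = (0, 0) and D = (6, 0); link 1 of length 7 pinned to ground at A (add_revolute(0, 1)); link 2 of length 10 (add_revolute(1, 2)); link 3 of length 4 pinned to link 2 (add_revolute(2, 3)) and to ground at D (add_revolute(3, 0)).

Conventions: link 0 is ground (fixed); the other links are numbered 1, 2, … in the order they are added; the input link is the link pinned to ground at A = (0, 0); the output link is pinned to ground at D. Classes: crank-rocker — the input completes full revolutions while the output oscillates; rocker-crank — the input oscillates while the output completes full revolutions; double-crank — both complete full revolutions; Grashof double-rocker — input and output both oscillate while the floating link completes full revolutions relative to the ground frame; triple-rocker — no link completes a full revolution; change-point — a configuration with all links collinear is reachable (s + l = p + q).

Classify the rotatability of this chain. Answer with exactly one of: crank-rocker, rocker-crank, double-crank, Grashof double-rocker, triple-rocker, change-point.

lengths: ground=6, input=7, coupler=10, output=4
sorted: s=4 (shortest), l=10 (longest), p+q=13
s + l = 14 vs p + q = 13
s + l > p + q → non-Grashof → no link fully rotates → triple-rocker

triple-rocker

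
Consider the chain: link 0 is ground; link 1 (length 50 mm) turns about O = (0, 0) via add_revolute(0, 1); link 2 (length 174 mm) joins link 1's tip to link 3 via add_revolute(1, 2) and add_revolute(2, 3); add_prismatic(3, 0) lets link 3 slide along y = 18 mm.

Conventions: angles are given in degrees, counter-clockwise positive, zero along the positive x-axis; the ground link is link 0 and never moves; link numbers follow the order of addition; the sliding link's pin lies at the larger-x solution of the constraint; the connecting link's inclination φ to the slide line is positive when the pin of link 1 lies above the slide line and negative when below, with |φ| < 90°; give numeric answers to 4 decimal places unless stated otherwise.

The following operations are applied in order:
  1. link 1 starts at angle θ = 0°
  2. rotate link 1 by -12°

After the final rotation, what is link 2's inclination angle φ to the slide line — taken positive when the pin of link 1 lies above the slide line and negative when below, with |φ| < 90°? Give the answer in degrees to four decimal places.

geometry: r = 50 mm, L = 174 mm, e = 18 mm; θ starts at 0°
rotate link 1 by -12°: θ ← 0° -12° = -12°
h = r sin θ − e = -10.395585 − 18 = -28.395585
sin φ = h / L = -28.395585 / 174 = -0.16319301
φ = arcsin(-0.16319301) = -9.392279°

-9.3923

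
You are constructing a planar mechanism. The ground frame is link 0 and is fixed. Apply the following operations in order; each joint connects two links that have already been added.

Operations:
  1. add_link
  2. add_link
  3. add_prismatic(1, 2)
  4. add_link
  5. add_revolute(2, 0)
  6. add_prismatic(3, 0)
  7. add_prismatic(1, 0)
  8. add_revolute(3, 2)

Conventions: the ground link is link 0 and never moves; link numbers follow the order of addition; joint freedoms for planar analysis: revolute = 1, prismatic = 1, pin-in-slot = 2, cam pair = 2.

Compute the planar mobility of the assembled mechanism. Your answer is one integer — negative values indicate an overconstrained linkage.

link 0 = ground. State L|J1|J2 = 1|0|0
+link1  2|0|0
+link2  3|0|0
P(1,2) f=1→J1  3|1|0
+link3  4|1|0
R(2,0) f=1→J1  4|2|0
P(3,0) f=1→J1  4|3|0
P(1,0) f=1→J1  4|4|0
R(3,2) f=1→J1  4|5|0
M = 3(4−1)−2·5−0 = 9−10−0 = -1

M = -1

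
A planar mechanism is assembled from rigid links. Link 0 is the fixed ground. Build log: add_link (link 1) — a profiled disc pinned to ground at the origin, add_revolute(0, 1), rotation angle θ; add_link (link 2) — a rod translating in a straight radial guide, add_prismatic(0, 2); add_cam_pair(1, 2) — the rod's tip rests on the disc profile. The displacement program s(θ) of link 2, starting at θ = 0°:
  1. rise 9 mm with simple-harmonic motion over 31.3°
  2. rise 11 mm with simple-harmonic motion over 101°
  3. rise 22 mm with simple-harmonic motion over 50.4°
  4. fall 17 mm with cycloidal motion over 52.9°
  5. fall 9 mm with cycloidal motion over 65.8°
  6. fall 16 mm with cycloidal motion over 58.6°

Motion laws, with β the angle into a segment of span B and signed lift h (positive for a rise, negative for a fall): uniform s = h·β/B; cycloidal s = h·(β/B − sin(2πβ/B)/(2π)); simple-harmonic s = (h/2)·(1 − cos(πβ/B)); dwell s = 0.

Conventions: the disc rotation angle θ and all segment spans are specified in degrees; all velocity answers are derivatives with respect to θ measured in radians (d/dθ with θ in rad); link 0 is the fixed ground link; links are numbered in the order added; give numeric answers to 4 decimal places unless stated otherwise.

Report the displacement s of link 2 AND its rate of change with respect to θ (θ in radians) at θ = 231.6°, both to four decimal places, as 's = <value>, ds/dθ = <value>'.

seg 1 [0°–31.3°] simple-harmonic, h=9: full span → s += 9 → s = 9.0000
seg 2 [31.3°–132.3°] simple-harmonic, h=11: full span → s += 11 → s = 20.0000
seg 3 [132.3°–182.7°] simple-harmonic, h=22: full span → s += 22 → s = 42.0000
seg 4 [182.7°–235.6°] cycloidal, h=-17: θ=231.6° here. β=48.9, B=52.9. -17·(0.9244 − sin(2π·0.9244)/(2π)) = -16.9522 → s = 25.0478
velocity in seg [182.7°–235.6°] (cycloidal), θ in radians: β = 48.9° = 0.8535 rad, B = 52.9° = 0.9233 rad; ds/dθ = (h/B)(1 − cos(2πβ/B)) = ((-17)/0.9233)(1 − cos(2π·0.9244)) = -2.039247 mm/rad

s = 25.0478, ds/dθ = -2.0392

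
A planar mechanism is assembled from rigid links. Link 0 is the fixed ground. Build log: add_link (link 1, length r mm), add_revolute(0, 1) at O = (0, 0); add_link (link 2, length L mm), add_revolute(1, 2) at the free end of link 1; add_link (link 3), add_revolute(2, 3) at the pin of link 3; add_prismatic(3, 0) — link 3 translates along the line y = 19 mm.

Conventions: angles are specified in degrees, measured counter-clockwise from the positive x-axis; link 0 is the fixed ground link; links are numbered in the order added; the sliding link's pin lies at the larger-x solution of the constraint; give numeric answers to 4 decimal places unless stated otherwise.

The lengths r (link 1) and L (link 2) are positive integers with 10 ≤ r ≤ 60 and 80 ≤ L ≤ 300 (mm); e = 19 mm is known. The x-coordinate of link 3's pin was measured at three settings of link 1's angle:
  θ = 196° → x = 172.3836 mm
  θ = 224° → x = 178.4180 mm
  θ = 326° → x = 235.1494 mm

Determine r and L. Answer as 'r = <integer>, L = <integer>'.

constraint per measurement: (x − r cos θ)² + (r sin θ − e)² = L²
subtracting the θ₁ and θ₂ equations cancels the r² and L² terms:
r = (x₁² − x₂²) / (2[(x₁cos θ₁ + e sin θ₁) − (x₂cos θ₂ + e sin θ₂)]) = 35.9999 → r = 36
L² = (x₁ − r cos θ₁)² + (r sin θ₁ − e)² = 43680.9916 → L = 209.0000 → L = 209
check at θ₃=326°: x = 235.1494 (printed 235.1494) ✓

r = 36, L = 209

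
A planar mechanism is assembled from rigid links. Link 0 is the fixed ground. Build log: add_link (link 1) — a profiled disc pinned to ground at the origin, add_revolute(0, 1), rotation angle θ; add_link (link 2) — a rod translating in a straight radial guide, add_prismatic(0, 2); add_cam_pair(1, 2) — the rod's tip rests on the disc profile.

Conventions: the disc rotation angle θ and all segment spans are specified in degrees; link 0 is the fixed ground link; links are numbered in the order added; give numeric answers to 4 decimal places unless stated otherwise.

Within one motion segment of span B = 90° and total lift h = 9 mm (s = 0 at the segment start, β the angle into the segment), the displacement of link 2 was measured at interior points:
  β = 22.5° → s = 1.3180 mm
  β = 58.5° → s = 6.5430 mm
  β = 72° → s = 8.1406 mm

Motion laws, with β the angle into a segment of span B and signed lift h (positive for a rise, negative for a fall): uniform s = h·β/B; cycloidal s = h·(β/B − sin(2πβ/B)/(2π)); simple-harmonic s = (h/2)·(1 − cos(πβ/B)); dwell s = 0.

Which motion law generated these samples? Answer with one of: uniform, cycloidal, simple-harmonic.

candidates at β/B = r: uniform s = h·r (linear in β); cycloidal s = h·(r − sin(2πr)/(2π)); simple-harmonic s = (h/2)(1 − cos(πr))
β=22.5°: printed 1.3180 | uniform 2.2500, cycloidal 0.8176, simple-harmonic 1.3180
β=58.5°: printed 6.5430 | uniform 5.8500, cycloidal 7.0088, simple-harmonic 6.5430
β=72°: printed 8.1406 | uniform 7.2000, cycloidal 8.5623, simple-harmonic 8.1406
only one law matches every sample → simple-harmonic

simple-harmonic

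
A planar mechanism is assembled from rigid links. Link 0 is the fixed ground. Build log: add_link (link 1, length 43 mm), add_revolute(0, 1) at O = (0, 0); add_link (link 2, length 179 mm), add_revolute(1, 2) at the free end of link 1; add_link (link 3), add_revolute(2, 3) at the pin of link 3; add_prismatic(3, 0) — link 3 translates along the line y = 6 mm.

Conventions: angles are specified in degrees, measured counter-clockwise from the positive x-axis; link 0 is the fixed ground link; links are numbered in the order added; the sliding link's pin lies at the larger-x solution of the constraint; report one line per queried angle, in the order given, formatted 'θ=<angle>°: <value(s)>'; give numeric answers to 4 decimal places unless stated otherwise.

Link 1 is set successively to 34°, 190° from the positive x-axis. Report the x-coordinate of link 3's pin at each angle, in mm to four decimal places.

geometry: r = 43 mm, L = 179 mm, e = 6 mm
θ=34°: crank pin P = (r cos θ, r sin θ) = (35.648616, 24.045295)
θ=34°: h = r sin θ − e = 24.045295 − 6 = 18.045295
θ=34°: x = r cos θ + √(L² − h²) = 35.648616 + 178.088089 = 213.736704
θ=190°: crank pin P = (r cos θ, r sin θ) = (-42.346733, -7.466872)
θ=190°: h = r sin θ − e = -7.466872 − 6 = -13.466872
θ=190°: x = r cos θ + √(L² − h²) = -42.346733 + 178.492698 = 136.145965

θ=34°: 213.7367
θ=190°: 136.1460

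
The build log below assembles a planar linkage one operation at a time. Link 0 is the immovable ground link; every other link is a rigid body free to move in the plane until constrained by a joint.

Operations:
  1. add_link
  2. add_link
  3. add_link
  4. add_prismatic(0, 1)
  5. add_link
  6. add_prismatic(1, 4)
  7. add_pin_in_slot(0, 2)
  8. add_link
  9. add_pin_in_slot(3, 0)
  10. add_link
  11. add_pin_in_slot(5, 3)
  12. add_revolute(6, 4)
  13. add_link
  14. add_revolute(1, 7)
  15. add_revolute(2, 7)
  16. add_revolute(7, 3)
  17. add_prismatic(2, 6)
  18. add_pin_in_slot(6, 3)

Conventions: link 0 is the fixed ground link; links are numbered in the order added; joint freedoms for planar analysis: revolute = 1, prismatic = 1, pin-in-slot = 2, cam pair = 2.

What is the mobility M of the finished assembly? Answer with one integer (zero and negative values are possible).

L=1 J1=0 J2=0
add link → L=2 J1=0 J2=0
add link → L=3 J1=0 J2=0
add link → L=4 J1=0 J2=0
P@0,1 dof=1 J1 → L=4 J1=1 J2=0
add link → L=5 J1=1 J2=0
P@1,4 dof=1 J1 → L=5 J1=2 J2=0
PS@0,2 dof=2 J2 → L=5 J1=2 J2=1
add link → L=6 J1=2 J2=1
PS@3,0 dof=2 J2 → L=6 J1=2 J2=2
add link → L=7 J1=2 J2=2
PS@5,3 dof=2 J2 → L=7 J1=2 J2=3
R@6,4 dof=1 J1 → L=7 J1=3 J2=3
add link → L=8 J1=3 J2=3
R@1,7 dof=1 J1 → L=8 J1=4 J2=3
R@2,7 dof=1 J1 → L=8 J1=5 J2=3
R@7,3 dof=1 J1 → L=8 J1=6 J2=3
P@2,6 dof=1 J1 → L=8 J1=7 J2=3
PS@6,3 dof=2 J2 → L=8 J1=7 J2=4
M=3(L−1)−2J1−J2=3·7−2·7−4=3

M = 3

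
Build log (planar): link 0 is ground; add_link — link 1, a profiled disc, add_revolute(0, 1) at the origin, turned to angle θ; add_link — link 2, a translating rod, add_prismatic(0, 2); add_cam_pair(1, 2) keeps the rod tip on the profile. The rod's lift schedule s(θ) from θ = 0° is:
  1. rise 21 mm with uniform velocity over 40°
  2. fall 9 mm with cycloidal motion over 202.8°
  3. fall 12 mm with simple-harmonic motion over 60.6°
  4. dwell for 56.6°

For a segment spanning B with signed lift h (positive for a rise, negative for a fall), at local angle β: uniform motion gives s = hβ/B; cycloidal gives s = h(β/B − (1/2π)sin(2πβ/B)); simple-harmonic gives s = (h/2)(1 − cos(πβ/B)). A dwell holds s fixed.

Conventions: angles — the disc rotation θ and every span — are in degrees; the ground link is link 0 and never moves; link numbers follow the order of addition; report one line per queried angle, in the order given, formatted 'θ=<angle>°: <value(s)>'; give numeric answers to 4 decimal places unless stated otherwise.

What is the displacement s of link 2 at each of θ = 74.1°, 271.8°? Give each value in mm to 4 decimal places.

seg 1 [0°–40°] uniform, h=21: full span → s += 21 → s = 21.0000
seg 2 [40°–242.8°] cycloidal, h=-9: θ=74.1° here. β=34.1, B=202.8. -9·(0.1681 − sin(2π·0.1681)/(2π)) = -0.2662 → s = 20.7338
seg 2 [40°–242.8°] cycloidal, h=-9: full span → s += -9 → s = 12.0000
seg 3 [242.8°–303.4°] simple-harmonic, h=-12: θ=271.8° here. β=29, B=60.6. -12/2·(1 − cos(π·0.4785)) = -5.5959 → s = 6.4041

θ=74.1°: 20.7338
θ=271.8°: 6.4041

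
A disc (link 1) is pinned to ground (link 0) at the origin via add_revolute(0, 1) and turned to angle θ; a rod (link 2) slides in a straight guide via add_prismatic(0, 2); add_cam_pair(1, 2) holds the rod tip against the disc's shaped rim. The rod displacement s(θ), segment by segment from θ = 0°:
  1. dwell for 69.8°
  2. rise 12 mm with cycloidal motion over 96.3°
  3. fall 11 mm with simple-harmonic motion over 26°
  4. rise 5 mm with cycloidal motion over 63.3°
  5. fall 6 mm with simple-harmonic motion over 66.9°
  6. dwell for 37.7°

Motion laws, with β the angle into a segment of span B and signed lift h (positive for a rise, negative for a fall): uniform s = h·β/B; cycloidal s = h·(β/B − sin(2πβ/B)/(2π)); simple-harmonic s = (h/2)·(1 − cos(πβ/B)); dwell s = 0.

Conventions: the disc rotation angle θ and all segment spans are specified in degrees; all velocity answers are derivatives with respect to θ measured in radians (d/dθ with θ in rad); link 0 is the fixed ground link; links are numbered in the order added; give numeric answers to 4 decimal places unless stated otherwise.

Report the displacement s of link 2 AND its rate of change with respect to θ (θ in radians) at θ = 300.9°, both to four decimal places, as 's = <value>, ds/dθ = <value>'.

segment 1 (0° to 69.8°, dwell): s unchanged at 0.0000
segment 2 (69.8° to 166.1°, cycloidal, h = 12) is passed completely: s = 0.0000 + (12) = 12.0000
segment 3 (166.1° to 192.1°, simple-harmonic, h = -11) is passed completely: s = 12.0000 + (-11) = 1.0000
segment 4 (192.1° to 255.4°, cycloidal, h = 5) is passed completely: s = 1.0000 + (5) = 6.0000
θ = 300.9° falls in segment 5 (255.4° to 322.3°, simple-harmonic, h = -6): β = 300.9 − 255.4 = 45.5°, B = 66.9°; Δs = -6/2·(1 − cos(π·0.6801)) = -4.6084; s = 6.0000 − 4.6084 = 1.3916
velocity in seg [255.4°–322.3°] (simple-harmonic), θ in radians: β = 45.5° = 0.7941 rad, B = 66.9° = 1.1676 rad; ds/dθ = (πh/(2B)) sin(πβ/B) = (π·(-6)/(2·1.1676)) sin(π·0.6801) = -6.813578 mm/rad

s = 1.3916, ds/dθ = -6.8136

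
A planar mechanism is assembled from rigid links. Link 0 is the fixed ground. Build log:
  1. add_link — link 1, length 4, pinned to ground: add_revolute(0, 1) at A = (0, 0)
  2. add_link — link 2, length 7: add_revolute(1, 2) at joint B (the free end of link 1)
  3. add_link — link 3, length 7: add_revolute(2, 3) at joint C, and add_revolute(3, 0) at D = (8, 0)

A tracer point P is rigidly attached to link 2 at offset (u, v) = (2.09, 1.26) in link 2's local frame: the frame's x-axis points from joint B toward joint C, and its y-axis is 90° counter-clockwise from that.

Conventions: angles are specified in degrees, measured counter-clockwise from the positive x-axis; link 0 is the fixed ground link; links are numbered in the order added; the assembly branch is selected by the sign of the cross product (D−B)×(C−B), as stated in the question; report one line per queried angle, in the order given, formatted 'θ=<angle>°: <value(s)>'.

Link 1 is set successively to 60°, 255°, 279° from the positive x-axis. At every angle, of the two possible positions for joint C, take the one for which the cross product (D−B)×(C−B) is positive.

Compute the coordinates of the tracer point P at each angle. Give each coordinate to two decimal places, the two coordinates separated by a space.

A=(0,0), D=(8.00,0)
θ=60°: B = A + 4.00·(cos60°, sin60°) = (2.0000, 3.4641)
θ=60°: |BD| = 6.9282
θ=60°: circle(B,7.00) ∩ circle(D,7.00): a=3.4641, h=6.0828
θ=60°:   candidates: C₊=(8.0414,6.9999) cross=42.143; C₋=(1.9586,-3.5358) cross=-42.143
θ=60°:   branch + wants cross > 0 → take C=(8.0414,6.9999) (cross=42.143)
θ=60°: ex = (C−B)/|BC| = (0.8631,0.5051); ey = (-0.5051,0.8631)
θ=60°: P = B + 2.09·ex + 1.26·ey = (3.1673,5.6072)
θ=255°: B = A + 4.00·(cos255°, sin255°) = (-1.0353, -3.8637)
θ=255°: |BD| = 9.8267
θ=255°: circle(B,7.00) ∩ circle(D,7.00): a=4.9134, h=4.9859
θ=255°:   candidates: C₊=(1.5220,2.6525) cross=48.995; C₋=(5.4427,-6.5162) cross=-48.995
θ=255°:   branch + wants cross > 0 → take C=(1.5220,2.6525) (cross=48.995)
θ=255°: ex = (C−B)/|BC| = (0.3653,0.9309); ey = (-0.9309,0.3653)
θ=255°: P = B + 2.09·ex + 1.26·ey = (-1.4447,-1.4579)
θ=279°: B = A + 4.00·(cos279°, sin279°) = (0.6257, -3.9508)
θ=279°: |BD| = 8.3659
θ=279°: circle(B,7.00) ∩ circle(D,7.00): a=4.1829, h=5.6127
θ=279°:   candidates: C₊=(1.6623,2.9721) cross=46.956; C₋=(6.9635,-6.9228) cross=-46.956
θ=279°:   branch + wants cross > 0 → take C=(1.6623,2.9721) (cross=46.956)
θ=279°: ex = (C−B)/|BC| = (0.1481,0.9890); ey = (-0.9890,0.1481)
θ=279°: P = B + 2.09·ex + 1.26·ey = (-0.3109,-1.6972)

θ=60°: 3.17 5.61
θ=255°: -1.44 -1.46
θ=279°: -0.31 -1.70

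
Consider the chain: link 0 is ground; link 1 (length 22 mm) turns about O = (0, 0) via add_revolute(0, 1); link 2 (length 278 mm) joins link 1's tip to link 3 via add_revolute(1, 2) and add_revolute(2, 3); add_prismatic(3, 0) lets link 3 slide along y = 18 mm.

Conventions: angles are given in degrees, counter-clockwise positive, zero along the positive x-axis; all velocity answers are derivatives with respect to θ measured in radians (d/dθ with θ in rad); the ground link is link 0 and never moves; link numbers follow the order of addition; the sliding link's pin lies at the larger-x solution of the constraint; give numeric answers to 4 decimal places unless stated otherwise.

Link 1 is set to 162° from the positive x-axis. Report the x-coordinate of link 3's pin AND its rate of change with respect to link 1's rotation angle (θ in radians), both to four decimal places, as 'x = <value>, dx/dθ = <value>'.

geometry: r = 22 mm, L = 278 mm, e = 18 mm
crank pin P = (r cos θ, r sin θ) = (-20.923243, 6.798374)
h = r sin θ − e = 6.798374 − 18 = -11.201626
x = r cos θ + √(L² − h²) = -20.923243 + 277.774231 = 256.850988
dx/dθ = −r sin θ − h·r cos θ/√(L² − h²) (θ in radians; h = -11.201626) = -7.642132

x = 256.8510, dx/dθ = -7.6421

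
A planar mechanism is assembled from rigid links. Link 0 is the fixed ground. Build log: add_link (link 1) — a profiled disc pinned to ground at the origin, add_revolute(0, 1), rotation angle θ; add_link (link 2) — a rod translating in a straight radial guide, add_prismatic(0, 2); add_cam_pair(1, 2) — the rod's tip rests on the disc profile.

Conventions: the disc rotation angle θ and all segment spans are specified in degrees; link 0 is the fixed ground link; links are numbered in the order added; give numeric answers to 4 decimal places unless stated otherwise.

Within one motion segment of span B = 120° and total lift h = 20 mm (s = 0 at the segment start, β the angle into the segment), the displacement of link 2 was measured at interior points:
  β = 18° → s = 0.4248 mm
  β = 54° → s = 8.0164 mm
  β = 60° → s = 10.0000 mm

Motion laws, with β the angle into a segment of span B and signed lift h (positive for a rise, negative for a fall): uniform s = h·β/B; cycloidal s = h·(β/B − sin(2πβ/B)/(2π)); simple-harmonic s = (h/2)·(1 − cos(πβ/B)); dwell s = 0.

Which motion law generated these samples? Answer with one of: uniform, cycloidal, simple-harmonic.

candidates at β/B = r: uniform s = h·r (linear in β); cycloidal s = h·(r − sin(2πr)/(2π)); simple-harmonic s = (h/2)(1 − cos(πr))
β=18°: printed 0.4248 | uniform 3.0000, cycloidal 0.4248, simple-harmonic 1.0899
β=54°: printed 8.0164 | uniform 9.0000, cycloidal 8.0164, simple-harmonic 8.4357
β=60°: printed 10.0000 | uniform 10.0000, cycloidal 10.0000, simple-harmonic 10.0000
only one law matches every sample → cycloidal

cycloidal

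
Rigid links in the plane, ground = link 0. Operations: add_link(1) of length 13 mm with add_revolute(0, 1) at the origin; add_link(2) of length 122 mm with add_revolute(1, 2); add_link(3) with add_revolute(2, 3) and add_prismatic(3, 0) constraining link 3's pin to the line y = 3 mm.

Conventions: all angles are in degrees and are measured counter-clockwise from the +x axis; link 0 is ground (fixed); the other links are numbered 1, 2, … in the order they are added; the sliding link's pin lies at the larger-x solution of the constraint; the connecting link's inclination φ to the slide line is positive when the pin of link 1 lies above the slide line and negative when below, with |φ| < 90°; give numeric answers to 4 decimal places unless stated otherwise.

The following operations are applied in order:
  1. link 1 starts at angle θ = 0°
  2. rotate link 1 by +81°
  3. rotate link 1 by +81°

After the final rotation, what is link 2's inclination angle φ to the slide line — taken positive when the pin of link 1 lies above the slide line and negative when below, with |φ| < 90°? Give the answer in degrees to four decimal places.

geometry: r = 13 mm, L = 122 mm, e = 3 mm; θ starts at 0°
rotate link 1 by +81°: θ ← 0° +81° = 81°
rotate link 1 by +81°: θ ← 81° +81° = 162°
h = r sin θ − e = 4.017221 − 3 = 1.017221
sin φ = h / L = 1.017221 / 122 = 0.00833788
φ = arcsin(0.00833788) = 0.477731°

0.4777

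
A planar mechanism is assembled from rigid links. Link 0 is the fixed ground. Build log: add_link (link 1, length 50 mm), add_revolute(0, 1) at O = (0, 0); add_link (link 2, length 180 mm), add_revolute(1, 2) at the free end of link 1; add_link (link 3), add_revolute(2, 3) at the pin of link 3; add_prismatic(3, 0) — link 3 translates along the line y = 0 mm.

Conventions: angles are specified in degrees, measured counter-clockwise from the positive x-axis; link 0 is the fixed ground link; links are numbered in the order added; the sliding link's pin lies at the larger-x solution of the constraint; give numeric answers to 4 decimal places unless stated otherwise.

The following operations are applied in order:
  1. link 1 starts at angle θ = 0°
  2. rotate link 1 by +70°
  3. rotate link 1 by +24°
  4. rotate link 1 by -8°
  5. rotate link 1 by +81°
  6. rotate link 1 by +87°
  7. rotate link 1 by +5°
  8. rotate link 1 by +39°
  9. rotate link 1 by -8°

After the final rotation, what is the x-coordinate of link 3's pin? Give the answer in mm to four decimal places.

geometry: r = 50 mm, L = 180 mm, e = 0 mm; θ starts at 0°
rotate link 1 by +70°: θ ← 0° +70° = 70°
rotate link 1 by +24°: θ ← 70° +24° = 94°
rotate link 1 by -8°: θ ← 94° -8° = 86°
rotate link 1 by +81°: θ ← 86° +81° = 167°
rotate link 1 by +87°: θ ← 167° +87° = 254°
rotate link 1 by +5°: θ ← 254° +5° = 259°
rotate link 1 by +39°: θ ← 259° +39° = 298°
rotate link 1 by -8°: θ ← 298° -8° = 290°
crank pin P = (r cos θ, r sin θ) = (17.101007, -46.984631)
h = r sin θ − e = -46.984631 − 0 = -46.984631
x = r cos θ + √(L² − h²) = 17.101007 + 173.759732 = 190.860739

190.8607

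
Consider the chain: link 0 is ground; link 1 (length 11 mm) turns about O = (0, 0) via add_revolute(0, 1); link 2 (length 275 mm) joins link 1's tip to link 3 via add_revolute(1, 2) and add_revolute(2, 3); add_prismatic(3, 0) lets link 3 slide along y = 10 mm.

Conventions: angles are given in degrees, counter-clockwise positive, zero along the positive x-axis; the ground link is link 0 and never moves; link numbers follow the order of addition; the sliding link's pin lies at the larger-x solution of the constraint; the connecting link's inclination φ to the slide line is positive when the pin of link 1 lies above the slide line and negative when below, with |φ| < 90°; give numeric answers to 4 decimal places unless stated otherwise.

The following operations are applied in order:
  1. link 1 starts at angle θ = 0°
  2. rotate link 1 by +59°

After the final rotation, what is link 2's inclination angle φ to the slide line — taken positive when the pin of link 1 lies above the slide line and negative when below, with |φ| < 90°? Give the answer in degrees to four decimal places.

geometry: r = 11 mm, L = 275 mm, e = 10 mm; θ starts at 0°
rotate link 1 by +59°: θ ← 0° +59° = 59°
h = r sin θ − e = 9.428840 − 10 = -0.571160
sin φ = h / L = -0.571160 / 275 = -0.00207694
φ = arcsin(-0.00207694) = -0.119000°

-0.1190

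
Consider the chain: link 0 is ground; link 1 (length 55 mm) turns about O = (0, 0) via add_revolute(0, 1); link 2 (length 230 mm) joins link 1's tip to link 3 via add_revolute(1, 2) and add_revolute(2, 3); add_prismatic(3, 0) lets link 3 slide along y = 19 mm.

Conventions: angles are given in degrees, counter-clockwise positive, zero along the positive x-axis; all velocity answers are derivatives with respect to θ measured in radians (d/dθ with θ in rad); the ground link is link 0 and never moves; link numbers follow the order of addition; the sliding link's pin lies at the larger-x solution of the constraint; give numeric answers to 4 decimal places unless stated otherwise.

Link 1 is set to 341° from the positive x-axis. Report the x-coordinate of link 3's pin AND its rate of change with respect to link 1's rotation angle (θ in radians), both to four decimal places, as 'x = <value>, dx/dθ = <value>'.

geometry: r = 55 mm, L = 230 mm, e = 19 mm
crank pin P = (r cos θ, r sin θ) = (52.003522, -17.906248)
h = r sin θ − e = -17.906248 − 19 = -36.906248
x = r cos θ + √(L² − h²) = 52.003522 + 227.019666 = 279.023188
dx/dθ = −r sin θ − h·r cos θ/√(L² − h²) (θ in radians; h = -36.906248) = 26.360383

x = 279.0232, dx/dθ = 26.3604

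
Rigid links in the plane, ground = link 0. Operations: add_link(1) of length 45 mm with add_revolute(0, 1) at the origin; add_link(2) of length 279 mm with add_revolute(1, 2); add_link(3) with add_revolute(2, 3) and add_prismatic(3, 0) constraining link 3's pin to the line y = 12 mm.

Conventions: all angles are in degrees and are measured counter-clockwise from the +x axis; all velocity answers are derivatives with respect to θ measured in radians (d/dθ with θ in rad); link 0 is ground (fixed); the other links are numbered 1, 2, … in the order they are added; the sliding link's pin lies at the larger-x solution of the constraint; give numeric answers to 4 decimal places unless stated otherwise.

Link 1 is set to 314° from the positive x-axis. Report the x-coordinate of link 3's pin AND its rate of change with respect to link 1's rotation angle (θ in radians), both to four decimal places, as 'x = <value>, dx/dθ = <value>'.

geometry: r = 45 mm, L = 279 mm, e = 12 mm
crank pin P = (r cos θ, r sin θ) = (31.259627, -32.370291)
h = r sin θ − e = -32.370291 − 12 = -44.370291
x = r cos θ + √(L² − h²) = 31.259627 + 275.449228 = 306.708855
dx/dθ = −r sin θ − h·r cos θ/√(L² − h²) (θ in radians; h = -44.370291) = 37.405697

x = 306.7089, dx/dθ = 37.4057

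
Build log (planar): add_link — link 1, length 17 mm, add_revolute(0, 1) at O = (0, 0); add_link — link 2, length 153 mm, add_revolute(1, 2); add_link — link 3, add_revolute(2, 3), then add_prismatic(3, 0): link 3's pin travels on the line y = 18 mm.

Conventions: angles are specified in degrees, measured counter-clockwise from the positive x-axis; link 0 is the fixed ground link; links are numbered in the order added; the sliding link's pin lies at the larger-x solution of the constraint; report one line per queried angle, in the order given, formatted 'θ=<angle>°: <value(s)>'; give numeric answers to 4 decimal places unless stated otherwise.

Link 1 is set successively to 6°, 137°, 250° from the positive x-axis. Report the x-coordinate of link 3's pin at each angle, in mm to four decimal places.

geometry: r = 17 mm, L = 153 mm, e = 18 mm
θ=6°: crank pin P = (r cos θ, r sin θ) = (16.906872, 1.776984)
θ=6°: h = r sin θ − e = 1.776984 − 18 = -16.223016
θ=6°: x = r cos θ + √(L² − h²) = 16.906872 + 152.137483 = 169.044355
θ=137°: crank pin P = (r cos θ, r sin θ) = (-12.433013, 11.593972)
θ=137°: h = r sin θ − e = 11.593972 − 18 = -6.406028
θ=137°: x = r cos θ + √(L² − h²) = -12.433013 + 152.865833 = 140.432820
θ=250°: crank pin P = (r cos θ, r sin θ) = (-5.814342, -15.974775)
θ=250°: h = r sin θ − e = -15.974775 − 18 = -33.974775
θ=250°: x = r cos θ + √(L² − h²) = -5.814342 + 149.180142 = 143.365799

θ=6°: 169.0444
θ=137°: 140.4328
θ=250°: 143.3658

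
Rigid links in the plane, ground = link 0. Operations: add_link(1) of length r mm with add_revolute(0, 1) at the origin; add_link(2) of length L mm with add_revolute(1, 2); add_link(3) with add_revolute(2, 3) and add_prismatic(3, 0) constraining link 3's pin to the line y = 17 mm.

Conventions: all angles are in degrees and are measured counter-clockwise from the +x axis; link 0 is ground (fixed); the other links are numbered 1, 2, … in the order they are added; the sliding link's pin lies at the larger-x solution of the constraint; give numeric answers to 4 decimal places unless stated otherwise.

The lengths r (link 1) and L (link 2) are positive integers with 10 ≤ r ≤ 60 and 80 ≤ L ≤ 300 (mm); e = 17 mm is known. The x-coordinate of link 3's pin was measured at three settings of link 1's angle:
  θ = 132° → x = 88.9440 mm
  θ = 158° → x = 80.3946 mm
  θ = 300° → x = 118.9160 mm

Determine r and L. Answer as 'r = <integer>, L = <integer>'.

constraint per measurement: (x − r cos θ)² + (r sin θ − e)² = L²
subtracting the θ₁ and θ₂ equations cancels the r² and L² terms:
r = (x₁² − x₂²) / (2[(x₁cos θ₁ + e sin θ₁) − (x₂cos θ₂ + e sin θ₂)]) = 33.9996 → r = 34
L² = (x₁ − r cos θ₁)² + (r sin θ₁ − e)² = 12543.9901 → L = 112.0000 → L = 112
check at θ₃=300°: x = 118.9160 (printed 118.9160) ✓

r = 34, L = 112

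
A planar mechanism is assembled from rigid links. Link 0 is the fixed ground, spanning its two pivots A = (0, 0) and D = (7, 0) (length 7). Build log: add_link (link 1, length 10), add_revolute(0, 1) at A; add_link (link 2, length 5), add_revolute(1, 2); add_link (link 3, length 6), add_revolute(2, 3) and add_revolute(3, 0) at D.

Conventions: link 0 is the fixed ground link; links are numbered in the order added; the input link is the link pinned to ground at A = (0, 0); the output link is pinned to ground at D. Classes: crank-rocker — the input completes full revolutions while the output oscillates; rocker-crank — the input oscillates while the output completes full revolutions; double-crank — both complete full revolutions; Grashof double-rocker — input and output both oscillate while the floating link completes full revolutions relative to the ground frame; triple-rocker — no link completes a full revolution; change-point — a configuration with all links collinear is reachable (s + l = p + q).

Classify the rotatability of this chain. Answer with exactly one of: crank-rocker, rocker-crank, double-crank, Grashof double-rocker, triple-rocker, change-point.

lengths: ground=7, input=10, coupler=5, output=6
sorted: s=5 (shortest), l=10 (longest), p+q=13
s + l = 15 vs p + q = 13
s + l > p + q → non-Grashof → no link fully rotates → triple-rocker

triple-rocker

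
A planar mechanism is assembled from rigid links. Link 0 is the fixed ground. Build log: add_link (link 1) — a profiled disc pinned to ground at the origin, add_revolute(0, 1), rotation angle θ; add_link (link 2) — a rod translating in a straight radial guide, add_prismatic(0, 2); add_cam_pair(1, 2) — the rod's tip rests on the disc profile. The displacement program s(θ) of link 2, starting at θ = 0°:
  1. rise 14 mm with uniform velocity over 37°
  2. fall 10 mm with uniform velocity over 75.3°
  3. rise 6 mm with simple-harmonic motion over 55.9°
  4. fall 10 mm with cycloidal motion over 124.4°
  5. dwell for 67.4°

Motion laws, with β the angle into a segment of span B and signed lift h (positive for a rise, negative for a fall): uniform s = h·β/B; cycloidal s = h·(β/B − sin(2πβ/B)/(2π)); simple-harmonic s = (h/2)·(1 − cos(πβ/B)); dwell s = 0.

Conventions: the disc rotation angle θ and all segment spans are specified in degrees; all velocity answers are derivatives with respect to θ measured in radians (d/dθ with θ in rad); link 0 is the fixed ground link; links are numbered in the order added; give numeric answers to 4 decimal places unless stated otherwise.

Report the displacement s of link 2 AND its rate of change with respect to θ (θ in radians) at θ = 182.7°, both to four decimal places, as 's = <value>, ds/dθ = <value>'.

seg 1 [0°–37°] uniform, h=14: full span → s += 14 → s = 14.0000
seg 2 [37°–112.3°] uniform, h=-10: full span → s += -10 → s = 4.0000
seg 3 [112.3°–168.2°] simple-harmonic, h=6: full span → s += 6 → s = 10.0000
seg 4 [168.2°–292.6°] cycloidal, h=-10: θ=182.7° here. β=14.5, B=124.4. -10·(0.1166 − sin(2π·0.1166)/(2π)) = -0.1014 → s = 9.8986
velocity in seg [168.2°–292.6°] (cycloidal), θ in radians: β = 14.5° = 0.2531 rad, B = 124.4° = 2.1712 rad; ds/dθ = (h/B)(1 − cos(2πβ/B)) = ((-10)/2.1712)(1 − cos(2π·0.1166)) = -1.180941 mm/rad

s = 9.8986, ds/dθ = -1.1809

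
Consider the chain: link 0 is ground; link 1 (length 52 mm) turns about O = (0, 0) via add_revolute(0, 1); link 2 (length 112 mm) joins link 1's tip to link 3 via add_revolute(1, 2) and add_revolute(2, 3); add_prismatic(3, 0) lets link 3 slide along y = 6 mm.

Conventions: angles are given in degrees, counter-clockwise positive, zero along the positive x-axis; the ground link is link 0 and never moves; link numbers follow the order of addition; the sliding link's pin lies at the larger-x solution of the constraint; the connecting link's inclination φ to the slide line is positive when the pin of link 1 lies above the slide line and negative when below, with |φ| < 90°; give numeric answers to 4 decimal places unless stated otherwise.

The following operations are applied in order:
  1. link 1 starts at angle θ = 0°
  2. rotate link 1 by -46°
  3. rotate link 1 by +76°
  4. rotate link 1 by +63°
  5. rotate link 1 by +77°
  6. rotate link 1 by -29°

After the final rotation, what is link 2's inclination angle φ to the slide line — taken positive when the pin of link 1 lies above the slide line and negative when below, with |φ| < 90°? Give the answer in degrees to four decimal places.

geometry: r = 52 mm, L = 112 mm, e = 6 mm; θ starts at 0°
rotate link 1 by -46°: θ ← 0° -46° = -46°
rotate link 1 by +76°: θ ← -46° +76° = 30°
rotate link 1 by +63°: θ ← 30° +63° = 93°
rotate link 1 by +77°: θ ← 93° +77° = 170°
rotate link 1 by -29°: θ ← 170° -29° = 141°
h = r sin θ − e = 32.724660 − 6 = 26.724660
sin φ = h / L = 26.724660 / 112 = 0.23861304
φ = arcsin(0.23861304) = 13.804695°

13.8047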